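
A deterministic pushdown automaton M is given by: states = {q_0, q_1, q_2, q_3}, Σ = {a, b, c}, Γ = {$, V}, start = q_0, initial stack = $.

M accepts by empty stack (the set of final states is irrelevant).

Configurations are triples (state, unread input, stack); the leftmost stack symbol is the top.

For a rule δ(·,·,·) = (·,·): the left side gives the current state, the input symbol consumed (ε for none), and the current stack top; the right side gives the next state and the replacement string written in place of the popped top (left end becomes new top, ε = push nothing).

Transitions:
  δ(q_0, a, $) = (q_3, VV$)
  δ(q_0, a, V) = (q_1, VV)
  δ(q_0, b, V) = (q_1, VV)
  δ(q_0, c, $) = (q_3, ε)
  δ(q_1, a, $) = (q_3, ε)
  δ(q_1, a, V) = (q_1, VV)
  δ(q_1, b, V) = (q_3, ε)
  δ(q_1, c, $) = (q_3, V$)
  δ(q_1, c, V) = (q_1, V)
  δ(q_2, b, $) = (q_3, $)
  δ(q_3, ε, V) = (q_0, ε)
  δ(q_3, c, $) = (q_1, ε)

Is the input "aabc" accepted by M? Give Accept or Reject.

(q_0, aabc, $) ⊢ (q_3, abc, VV$) ⊢ (q_0, abc, V$) ⊢ (q_1, bc, VV$) ⊢ (q_3, c, V$) ⊢ (q_0, c, $) ⊢ (q_3, ε, ε)
All input consumed and the stack is empty.

Accept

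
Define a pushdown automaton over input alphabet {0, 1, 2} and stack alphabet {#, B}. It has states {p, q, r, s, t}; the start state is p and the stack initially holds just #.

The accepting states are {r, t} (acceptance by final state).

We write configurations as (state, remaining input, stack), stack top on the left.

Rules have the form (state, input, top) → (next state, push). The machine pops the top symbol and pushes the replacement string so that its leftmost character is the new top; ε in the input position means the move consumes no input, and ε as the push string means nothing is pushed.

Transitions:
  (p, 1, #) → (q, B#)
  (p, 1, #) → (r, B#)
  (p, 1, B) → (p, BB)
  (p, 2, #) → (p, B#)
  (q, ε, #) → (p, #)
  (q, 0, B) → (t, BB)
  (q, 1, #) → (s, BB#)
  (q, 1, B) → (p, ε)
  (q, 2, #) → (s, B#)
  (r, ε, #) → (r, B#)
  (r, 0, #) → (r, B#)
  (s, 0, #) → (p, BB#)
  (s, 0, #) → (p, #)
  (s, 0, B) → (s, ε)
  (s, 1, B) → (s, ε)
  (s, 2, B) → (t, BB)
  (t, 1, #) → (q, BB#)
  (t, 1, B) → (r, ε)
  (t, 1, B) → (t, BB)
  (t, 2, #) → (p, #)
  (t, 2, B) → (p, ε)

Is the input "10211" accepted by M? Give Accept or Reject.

Reject

No computation consumes all input and reaches a final state.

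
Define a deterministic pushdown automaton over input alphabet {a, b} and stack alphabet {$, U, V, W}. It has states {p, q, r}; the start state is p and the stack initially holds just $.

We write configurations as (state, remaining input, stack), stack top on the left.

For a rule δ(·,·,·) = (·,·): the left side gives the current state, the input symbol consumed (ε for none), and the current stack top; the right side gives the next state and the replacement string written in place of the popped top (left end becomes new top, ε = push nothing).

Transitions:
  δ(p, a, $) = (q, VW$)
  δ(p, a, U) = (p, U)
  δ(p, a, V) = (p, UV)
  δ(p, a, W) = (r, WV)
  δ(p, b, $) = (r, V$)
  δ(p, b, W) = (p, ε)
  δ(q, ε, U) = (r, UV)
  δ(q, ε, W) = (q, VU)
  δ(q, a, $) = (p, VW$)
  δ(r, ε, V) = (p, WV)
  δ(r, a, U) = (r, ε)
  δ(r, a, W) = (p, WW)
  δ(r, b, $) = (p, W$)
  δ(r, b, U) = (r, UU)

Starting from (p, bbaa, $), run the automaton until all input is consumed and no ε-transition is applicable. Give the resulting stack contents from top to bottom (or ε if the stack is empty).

UV$

(p, bbaa, $) ⊢ (r, baa, V$) ⊢ (p, baa, WV$) ⊢ (p, aa, V$) ⊢ (p, a, UV$) ⊢ (p, ε, UV$)
All input consumed in state p with stack UV$.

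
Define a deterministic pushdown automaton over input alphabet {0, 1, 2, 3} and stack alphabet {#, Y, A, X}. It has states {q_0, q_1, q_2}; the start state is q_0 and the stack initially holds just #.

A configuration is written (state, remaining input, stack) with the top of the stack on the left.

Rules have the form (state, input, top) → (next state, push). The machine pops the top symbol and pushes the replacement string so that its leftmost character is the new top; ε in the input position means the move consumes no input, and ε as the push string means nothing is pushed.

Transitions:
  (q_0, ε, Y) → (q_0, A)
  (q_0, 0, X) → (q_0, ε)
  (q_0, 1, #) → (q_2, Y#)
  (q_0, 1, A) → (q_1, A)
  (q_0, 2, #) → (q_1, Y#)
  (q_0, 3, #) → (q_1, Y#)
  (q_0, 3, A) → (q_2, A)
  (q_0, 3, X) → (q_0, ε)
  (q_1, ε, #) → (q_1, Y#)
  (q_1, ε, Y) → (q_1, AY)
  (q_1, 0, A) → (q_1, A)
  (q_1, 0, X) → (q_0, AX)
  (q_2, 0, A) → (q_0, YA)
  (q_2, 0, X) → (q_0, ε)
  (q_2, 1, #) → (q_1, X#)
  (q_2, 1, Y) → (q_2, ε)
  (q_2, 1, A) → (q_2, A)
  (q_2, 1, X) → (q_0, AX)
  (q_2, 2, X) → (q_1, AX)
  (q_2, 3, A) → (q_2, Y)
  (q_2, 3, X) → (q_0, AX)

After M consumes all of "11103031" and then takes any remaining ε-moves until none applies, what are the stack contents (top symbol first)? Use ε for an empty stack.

(q_0, 11103031, #)
  read 1, top #: go to q_2, push Y# → (q_2, 1103031, Y#)
  read 1, top Y: go to q_2, push ε → (q_2, 103031, #)
  read 1, top #: go to q_1, push X# → (q_1, 03031, X#)
  read 0, top X: go to q_0, push AX → (q_0, 3031, AX#)
  read 3, top A: go to q_2, push A → (q_2, 031, AX#)
  read 0, top A: go to q_0, push YA → (q_0, 31, YAX#)
  ε-move, top Y: go to q_0, push A → (q_0, 31, AAX#)
  read 3, top A: go to q_2, push A → (q_2, 1, AAX#)
  read 1, top A: go to q_2, push A → (q_2, ε, AAX#)
All input consumed in state q_2 with stack AAX#.

AAX#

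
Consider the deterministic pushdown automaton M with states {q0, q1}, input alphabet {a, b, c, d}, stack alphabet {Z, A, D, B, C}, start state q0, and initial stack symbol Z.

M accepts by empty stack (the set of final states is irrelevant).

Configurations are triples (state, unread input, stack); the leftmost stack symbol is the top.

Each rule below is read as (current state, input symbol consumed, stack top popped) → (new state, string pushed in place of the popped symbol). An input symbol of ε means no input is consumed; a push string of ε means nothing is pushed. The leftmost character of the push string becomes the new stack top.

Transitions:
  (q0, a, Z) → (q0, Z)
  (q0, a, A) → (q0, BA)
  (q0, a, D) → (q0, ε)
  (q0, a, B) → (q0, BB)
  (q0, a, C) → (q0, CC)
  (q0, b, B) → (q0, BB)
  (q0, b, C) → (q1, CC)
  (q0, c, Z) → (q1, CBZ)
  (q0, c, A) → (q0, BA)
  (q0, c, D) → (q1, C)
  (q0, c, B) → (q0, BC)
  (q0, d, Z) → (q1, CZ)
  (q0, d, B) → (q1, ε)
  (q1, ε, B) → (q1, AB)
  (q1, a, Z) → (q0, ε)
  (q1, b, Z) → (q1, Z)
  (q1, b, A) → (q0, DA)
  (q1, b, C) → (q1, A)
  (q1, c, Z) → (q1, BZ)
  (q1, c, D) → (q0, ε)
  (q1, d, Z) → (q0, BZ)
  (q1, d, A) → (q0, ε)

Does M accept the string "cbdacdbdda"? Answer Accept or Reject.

Accept

(q0, cbdacdbdda, Z)
  read c, top Z: go to q1, push CBZ → (q1, bdacdbdda, CBZ)
  read b, top C: go to q1, push A → (q1, dacdbdda, ABZ)
  read d, top A: go to q0, push ε → (q0, acdbdda, BZ)
  read a, top B: go to q0, push BB → (q0, cdbdda, BBZ)
  read c, top B: go to q0, push BC → (q0, dbdda, BCBZ)
  read d, top B: go to q1, push ε → (q1, bdda, CBZ)
  read b, top C: go to q1, push A → (q1, dda, ABZ)
  read d, top A: go to q0, push ε → (q0, da, BZ)
  read d, top B: go to q1, push ε → (q1, a, Z)
  read a, top Z: go to q0, push ε → (q0, ε, ε)
All input consumed and the stack is empty.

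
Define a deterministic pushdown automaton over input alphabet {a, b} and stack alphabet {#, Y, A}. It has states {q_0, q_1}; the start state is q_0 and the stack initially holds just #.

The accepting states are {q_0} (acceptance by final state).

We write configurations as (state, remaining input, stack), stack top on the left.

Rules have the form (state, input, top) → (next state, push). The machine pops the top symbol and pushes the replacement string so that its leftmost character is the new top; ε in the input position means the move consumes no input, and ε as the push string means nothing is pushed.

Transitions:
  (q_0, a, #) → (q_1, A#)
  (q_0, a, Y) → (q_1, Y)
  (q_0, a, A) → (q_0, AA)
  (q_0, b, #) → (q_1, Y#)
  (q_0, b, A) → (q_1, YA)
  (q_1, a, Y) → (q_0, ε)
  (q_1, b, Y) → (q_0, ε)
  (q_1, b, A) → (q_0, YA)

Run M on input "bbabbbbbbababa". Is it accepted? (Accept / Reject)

Reject

(q_0, bbabbbbbbababa, #)
  read b, top #: go to q_1, push Y# → (q_1, babbbbbbababa, Y#)
  read b, top Y: go to q_0, push ε → (q_0, abbbbbbababa, #)
  read a, top #: go to q_1, push A# → (q_1, bbbbbbababa, A#)
  read b, top A: go to q_0, push YA → (q_0, bbbbbababa, YA#)
No transition applies at (q_0, bbbbbababa, YA#); input not fully consumed.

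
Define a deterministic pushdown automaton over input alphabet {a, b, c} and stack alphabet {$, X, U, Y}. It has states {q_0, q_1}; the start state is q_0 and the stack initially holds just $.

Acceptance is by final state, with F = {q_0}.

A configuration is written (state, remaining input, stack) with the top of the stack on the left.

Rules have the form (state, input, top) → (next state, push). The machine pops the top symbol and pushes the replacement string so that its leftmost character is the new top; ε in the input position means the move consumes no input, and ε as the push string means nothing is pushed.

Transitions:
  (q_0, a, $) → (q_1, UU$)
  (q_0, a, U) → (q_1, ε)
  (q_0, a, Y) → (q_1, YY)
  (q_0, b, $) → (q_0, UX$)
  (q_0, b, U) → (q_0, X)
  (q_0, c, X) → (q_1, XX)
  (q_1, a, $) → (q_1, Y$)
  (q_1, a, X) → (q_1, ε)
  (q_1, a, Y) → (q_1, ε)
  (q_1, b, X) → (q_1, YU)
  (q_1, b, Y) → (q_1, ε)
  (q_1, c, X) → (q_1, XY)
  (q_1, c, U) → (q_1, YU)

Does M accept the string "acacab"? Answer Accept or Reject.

(q_0, acacab, $) ⊢ (q_1, cacab, UU$) ⊢ (q_1, acab, YUU$) ⊢ (q_1, cab, UU$) ⊢ (q_1, ab, YUU$) ⊢ (q_1, b, UU$)
No transition applies at (q_1, b, UU$); input not fully consumed.

Reject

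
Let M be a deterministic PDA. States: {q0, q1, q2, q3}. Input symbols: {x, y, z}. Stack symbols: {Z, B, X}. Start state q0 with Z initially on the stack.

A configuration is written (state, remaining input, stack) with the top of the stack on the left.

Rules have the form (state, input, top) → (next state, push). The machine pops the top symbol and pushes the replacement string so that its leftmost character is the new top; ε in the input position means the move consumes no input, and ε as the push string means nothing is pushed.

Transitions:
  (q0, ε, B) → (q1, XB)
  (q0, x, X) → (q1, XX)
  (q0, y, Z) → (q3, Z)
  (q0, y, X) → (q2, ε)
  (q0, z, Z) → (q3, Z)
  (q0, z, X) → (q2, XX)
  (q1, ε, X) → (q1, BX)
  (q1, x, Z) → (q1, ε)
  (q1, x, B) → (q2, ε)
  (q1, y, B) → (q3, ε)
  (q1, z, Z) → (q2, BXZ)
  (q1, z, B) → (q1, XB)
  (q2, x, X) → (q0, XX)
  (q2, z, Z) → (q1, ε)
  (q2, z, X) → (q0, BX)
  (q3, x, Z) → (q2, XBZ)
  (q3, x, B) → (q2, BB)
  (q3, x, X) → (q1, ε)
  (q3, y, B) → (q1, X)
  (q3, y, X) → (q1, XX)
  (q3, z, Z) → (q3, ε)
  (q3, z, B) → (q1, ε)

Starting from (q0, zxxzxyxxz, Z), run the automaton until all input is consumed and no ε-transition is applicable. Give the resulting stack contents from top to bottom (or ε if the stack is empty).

BXBXXXXXBZ

(q0, zxxzxyxxz, Z) ⊢ (q3, xxzxyxxz, Z) ⊢ (q2, xzxyxxz, XBZ) ⊢ (q0, zxyxxz, XXBZ) ⊢ (q2, xyxxz, XXXBZ) ⊢ (q0, yxxz, XXXXBZ) ⊢ (q2, xxz, XXXBZ) ⊢ (q0, xz, XXXXBZ) ⊢ (q1, z, XXXXXBZ) ⊢ (q1, z, BXXXXXBZ) ⊢ (q1, ε, XBXXXXXBZ) ⊢ (q1, ε, BXBXXXXXBZ)
All input consumed in state q1 with stack BXBXXXXXBZ.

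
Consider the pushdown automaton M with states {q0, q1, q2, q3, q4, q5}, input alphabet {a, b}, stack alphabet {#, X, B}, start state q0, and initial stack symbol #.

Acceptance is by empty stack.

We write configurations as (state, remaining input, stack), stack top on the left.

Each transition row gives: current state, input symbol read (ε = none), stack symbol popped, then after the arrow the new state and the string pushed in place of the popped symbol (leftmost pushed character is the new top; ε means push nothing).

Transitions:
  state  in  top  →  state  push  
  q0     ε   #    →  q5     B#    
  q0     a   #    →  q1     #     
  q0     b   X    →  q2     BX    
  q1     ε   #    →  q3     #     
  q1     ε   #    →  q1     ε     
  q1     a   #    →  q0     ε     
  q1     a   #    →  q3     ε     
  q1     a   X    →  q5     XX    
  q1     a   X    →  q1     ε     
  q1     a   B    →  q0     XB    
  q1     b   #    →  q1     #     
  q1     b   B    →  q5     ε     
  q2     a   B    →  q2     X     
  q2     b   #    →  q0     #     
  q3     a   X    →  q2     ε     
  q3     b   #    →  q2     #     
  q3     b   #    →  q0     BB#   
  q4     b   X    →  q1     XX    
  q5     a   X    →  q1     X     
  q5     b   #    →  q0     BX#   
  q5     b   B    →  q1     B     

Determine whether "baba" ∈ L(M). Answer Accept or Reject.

No computation consumes all input and empties the stack.

Reject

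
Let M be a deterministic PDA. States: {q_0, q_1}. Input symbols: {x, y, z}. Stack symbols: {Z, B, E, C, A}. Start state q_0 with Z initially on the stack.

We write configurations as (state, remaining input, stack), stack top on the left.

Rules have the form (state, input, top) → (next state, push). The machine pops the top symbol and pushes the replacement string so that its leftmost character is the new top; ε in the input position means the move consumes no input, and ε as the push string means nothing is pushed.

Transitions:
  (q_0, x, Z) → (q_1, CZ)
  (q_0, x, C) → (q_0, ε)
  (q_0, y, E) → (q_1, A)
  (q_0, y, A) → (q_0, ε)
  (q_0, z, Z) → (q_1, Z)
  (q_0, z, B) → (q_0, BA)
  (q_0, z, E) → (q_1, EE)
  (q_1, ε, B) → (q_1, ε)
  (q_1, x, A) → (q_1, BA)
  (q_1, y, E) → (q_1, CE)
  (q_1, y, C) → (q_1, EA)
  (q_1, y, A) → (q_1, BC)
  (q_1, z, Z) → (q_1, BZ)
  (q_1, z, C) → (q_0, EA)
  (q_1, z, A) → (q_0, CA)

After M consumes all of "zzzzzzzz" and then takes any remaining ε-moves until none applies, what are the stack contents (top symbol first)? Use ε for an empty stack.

(q_0, zzzzzzzz, Z) ⊢ (q_1, zzzzzzz, Z) ⊢ (q_1, zzzzzz, BZ) ⊢ (q_1, zzzzzz, Z) ⊢ (q_1, zzzzz, BZ) ⊢ (q_1, zzzzz, Z) ⊢ (q_1, zzzz, BZ) ⊢ (q_1, zzzz, Z) ⊢ (q_1, zzz, BZ) ⊢ (q_1, zzz, Z) ⊢ (q_1, zz, BZ) ⊢ (q_1, zz, Z) ⊢ (q_1, z, BZ) ⊢ (q_1, z, Z) ⊢ (q_1, ε, BZ) ⊢ (q_1, ε, Z)
All input consumed in state q_1 with stack Z.

Z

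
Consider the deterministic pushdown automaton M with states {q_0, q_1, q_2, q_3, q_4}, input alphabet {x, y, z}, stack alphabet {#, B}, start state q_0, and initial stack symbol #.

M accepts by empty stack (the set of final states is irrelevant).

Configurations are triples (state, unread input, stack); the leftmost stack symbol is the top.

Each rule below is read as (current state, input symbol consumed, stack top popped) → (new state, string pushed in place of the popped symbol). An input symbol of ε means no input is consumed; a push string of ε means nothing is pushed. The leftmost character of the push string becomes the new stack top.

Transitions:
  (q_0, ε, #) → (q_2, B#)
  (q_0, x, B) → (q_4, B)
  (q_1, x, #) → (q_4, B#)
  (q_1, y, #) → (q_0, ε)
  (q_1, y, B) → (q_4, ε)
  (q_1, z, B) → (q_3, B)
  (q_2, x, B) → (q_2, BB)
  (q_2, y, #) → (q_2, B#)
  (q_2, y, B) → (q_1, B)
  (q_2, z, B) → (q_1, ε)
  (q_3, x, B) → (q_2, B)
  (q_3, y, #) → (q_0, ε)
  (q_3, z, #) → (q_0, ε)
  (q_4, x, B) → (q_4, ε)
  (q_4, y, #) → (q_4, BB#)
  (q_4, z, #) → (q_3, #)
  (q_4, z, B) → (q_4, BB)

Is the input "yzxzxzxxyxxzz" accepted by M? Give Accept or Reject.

Accept

(q_0, yzxzxzxxyxxzz, #) ⊢ (q_2, yzxzxzxxyxxzz, B#) ⊢ (q_1, zxzxzxxyxxzz, B#) ⊢ (q_3, xzxzxxyxxzz, B#) ⊢ (q_2, zxzxxyxxzz, B#) ⊢ (q_1, xzxxyxxzz, #) ⊢ (q_4, zxxyxxzz, B#) ⊢ (q_4, xxyxxzz, BB#) ⊢ (q_4, xyxxzz, B#) ⊢ (q_4, yxxzz, #) ⊢ (q_4, xxzz, BB#) ⊢ (q_4, xzz, B#) ⊢ (q_4, zz, #) ⊢ (q_3, z, #) ⊢ (q_0, ε, ε)
All input consumed and the stack is empty.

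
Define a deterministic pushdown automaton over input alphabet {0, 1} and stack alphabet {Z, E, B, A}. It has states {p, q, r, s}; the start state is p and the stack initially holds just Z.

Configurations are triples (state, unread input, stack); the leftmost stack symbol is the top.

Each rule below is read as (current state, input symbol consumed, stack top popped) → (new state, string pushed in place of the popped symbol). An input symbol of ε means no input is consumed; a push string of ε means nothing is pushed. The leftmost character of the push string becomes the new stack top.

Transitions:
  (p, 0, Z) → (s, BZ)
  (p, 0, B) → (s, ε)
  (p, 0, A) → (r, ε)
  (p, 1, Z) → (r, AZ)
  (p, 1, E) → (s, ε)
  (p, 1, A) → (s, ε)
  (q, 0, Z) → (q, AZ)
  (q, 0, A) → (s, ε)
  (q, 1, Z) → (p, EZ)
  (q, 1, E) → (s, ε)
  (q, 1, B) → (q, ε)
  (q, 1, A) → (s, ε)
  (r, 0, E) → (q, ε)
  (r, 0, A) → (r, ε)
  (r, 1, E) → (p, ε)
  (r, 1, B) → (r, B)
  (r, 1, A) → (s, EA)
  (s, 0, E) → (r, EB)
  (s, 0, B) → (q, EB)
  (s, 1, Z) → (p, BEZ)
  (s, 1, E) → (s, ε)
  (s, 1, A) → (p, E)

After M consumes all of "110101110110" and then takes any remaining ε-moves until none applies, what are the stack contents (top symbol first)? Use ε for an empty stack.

EZ

(p, 110101110110, Z) ⊢ (r, 10101110110, AZ) ⊢ (s, 0101110110, EAZ) ⊢ (r, 101110110, EBAZ) ⊢ (p, 01110110, BAZ) ⊢ (s, 1110110, AZ) ⊢ (p, 110110, EZ) ⊢ (s, 10110, Z) ⊢ (p, 0110, BEZ) ⊢ (s, 110, EZ) ⊢ (s, 10, Z) ⊢ (p, 0, BEZ) ⊢ (s, ε, EZ)
All input consumed in state s with stack EZ.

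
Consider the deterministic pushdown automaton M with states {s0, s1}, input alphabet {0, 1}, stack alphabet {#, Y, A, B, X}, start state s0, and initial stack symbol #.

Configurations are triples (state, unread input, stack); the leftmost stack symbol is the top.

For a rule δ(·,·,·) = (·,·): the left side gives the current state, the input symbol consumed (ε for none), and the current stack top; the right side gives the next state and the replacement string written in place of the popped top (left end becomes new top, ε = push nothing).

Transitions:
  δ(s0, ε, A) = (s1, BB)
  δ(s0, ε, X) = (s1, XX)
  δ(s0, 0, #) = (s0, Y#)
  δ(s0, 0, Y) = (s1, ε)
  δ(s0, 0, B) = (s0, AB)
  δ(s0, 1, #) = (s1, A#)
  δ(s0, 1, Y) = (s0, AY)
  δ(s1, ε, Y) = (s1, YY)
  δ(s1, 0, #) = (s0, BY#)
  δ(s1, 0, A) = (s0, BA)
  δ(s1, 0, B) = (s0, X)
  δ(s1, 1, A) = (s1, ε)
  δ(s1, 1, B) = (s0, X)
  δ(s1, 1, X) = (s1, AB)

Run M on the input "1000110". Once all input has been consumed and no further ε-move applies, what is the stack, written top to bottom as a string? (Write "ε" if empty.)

XXXBBA#

(s0, 1000110, #)
  read 1, top #: go to s1, push A# → (s1, 000110, A#)
  read 0, top A: go to s0, push BA → (s0, 00110, BA#)
  read 0, top B: go to s0, push AB → (s0, 0110, ABA#)
  ε-move, top A: go to s1, push BB → (s1, 0110, BBBA#)
  read 0, top B: go to s0, push X → (s0, 110, XBBA#)
  ε-move, top X: go to s1, push XX → (s1, 110, XXBBA#)
  read 1, top X: go to s1, push AB → (s1, 10, ABXBBA#)
  read 1, top A: go to s1, push ε → (s1, 0, BXBBA#)
  read 0, top B: go to s0, push X → (s0, ε, XXBBA#)
  ε-move, top X: go to s1, push XX → (s1, ε, XXXBBA#)
All input consumed in state s1 with stack XXXBBA#.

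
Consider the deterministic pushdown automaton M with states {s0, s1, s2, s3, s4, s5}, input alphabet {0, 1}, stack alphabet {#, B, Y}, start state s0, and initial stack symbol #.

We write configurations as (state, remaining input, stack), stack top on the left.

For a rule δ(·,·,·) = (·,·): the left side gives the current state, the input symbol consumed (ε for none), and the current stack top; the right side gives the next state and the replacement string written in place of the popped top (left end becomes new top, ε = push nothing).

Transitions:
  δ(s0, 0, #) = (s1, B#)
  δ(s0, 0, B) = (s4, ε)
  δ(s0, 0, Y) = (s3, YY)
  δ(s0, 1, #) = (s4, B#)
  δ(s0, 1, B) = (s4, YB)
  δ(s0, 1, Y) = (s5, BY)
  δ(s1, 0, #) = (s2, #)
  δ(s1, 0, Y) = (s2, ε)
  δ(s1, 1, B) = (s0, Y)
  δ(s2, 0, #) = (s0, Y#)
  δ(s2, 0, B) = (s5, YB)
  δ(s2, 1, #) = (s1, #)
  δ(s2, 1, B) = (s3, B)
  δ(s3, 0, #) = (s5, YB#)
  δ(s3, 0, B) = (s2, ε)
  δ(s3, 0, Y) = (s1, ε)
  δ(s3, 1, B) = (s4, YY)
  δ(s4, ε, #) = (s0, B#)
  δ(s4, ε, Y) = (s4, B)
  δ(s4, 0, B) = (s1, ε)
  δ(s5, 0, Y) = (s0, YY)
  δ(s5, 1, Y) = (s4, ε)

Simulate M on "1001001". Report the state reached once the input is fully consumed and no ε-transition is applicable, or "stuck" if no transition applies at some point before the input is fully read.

s5

(s0, 1001001, #)
  read 1, top #: go to s4, push B# → (s4, 001001, B#)
  read 0, top B: go to s1, push ε → (s1, 01001, #)
  read 0, top #: go to s2, push # → (s2, 1001, #)
  read 1, top #: go to s1, push # → (s1, 001, #)
  read 0, top #: go to s2, push # → (s2, 01, #)
  read 0, top #: go to s0, push Y# → (s0, 1, Y#)
  read 1, top Y: go to s5, push BY → (s5, ε, BY#)
All input consumed; M is in state s5.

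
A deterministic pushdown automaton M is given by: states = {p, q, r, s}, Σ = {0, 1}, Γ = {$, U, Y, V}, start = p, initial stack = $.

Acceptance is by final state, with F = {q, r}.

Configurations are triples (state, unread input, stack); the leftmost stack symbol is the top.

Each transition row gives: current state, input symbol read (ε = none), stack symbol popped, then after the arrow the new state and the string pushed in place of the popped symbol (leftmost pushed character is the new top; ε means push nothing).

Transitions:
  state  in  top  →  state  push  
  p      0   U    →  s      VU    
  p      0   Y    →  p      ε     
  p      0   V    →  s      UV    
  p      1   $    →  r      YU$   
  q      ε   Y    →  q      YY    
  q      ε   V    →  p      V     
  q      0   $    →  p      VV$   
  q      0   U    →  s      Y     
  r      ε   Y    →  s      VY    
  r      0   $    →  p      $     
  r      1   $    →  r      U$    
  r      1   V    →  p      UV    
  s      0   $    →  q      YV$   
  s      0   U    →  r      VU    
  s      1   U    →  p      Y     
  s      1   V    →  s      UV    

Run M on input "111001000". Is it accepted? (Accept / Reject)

(p, 111001000, $) ⊢ (r, 11001000, YU$) ⊢ (s, 11001000, VYU$) ⊢ (s, 1001000, UVYU$) ⊢ (p, 001000, YVYU$) ⊢ (p, 01000, VYU$) ⊢ (s, 1000, UVYU$) ⊢ (p, 000, YVYU$) ⊢ (p, 00, VYU$) ⊢ (s, 0, UVYU$) ⊢ (r, ε, VUVYU$)
All input consumed; state r ∈ F.

Accept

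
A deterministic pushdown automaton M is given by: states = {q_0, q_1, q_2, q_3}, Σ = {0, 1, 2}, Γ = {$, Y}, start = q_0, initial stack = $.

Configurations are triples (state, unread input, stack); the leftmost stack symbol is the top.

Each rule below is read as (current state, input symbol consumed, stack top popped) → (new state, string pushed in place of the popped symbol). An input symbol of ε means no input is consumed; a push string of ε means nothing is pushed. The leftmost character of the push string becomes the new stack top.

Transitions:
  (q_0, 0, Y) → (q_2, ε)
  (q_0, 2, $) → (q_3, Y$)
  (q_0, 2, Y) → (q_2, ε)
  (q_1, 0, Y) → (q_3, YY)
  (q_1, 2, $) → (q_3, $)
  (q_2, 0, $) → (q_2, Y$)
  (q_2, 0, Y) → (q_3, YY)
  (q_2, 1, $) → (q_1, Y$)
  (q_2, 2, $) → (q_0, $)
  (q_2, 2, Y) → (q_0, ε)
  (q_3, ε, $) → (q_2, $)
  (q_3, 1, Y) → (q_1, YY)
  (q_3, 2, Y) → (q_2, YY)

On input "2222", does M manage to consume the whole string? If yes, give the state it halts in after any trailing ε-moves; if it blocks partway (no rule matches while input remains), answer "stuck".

q_2

(q_0, 2222, $)
  read 2, top $: go to q_3, push Y$ → (q_3, 222, Y$)
  read 2, top Y: go to q_2, push YY → (q_2, 22, YY$)
  read 2, top Y: go to q_0, push ε → (q_0, 2, Y$)
  read 2, top Y: go to q_2, push ε → (q_2, ε, $)
All input consumed; M is in state q_2.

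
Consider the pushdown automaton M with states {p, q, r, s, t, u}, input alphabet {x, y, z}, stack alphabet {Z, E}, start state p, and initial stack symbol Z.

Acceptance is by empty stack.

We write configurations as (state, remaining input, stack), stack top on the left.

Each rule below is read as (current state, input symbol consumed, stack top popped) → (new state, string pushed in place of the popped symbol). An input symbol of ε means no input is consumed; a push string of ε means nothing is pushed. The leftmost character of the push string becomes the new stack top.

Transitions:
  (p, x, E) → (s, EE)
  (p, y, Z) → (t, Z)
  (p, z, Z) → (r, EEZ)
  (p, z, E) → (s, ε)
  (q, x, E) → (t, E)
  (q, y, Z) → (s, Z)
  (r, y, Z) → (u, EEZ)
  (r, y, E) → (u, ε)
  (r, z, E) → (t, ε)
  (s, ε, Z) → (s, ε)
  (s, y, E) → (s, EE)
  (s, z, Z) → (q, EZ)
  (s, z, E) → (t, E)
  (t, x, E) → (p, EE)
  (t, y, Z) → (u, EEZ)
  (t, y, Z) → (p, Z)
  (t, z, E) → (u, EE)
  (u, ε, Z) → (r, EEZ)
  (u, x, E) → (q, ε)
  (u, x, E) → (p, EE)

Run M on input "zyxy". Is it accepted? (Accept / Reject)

One accepting computation: (p, zyxy, Z) ⊢ (r, yxy, EEZ) ⊢ (u, xy, EZ) ⊢ (q, y, Z) ⊢ (s, ε, Z) ⊢ (s, ε, ε)
All input consumed and the stack is empty.

Accept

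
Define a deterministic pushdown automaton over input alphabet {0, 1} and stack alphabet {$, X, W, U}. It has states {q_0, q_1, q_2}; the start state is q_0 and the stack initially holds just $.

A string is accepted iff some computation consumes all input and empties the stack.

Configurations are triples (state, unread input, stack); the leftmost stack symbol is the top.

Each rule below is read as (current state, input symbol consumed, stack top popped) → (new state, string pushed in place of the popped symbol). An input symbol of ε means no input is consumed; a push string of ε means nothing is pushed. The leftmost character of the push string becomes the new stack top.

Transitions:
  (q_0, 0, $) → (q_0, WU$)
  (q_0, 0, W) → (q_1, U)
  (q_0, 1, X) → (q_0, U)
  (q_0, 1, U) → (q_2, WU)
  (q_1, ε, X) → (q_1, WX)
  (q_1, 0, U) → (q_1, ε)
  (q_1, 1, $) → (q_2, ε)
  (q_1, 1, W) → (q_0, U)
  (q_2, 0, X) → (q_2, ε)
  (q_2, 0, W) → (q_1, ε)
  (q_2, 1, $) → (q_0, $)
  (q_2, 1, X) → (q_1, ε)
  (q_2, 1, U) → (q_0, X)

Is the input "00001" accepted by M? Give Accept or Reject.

(q_0, 00001, $)
  read 0, top $: go to q_0, push WU$ → (q_0, 0001, WU$)
  read 0, top W: go to q_1, push U → (q_1, 001, UU$)
  read 0, top U: go to q_1, push ε → (q_1, 01, U$)
  read 0, top U: go to q_1, push ε → (q_1, 1, $)
  read 1, top $: go to q_2, push ε → (q_2, ε, ε)
All input consumed and the stack is empty.

Accept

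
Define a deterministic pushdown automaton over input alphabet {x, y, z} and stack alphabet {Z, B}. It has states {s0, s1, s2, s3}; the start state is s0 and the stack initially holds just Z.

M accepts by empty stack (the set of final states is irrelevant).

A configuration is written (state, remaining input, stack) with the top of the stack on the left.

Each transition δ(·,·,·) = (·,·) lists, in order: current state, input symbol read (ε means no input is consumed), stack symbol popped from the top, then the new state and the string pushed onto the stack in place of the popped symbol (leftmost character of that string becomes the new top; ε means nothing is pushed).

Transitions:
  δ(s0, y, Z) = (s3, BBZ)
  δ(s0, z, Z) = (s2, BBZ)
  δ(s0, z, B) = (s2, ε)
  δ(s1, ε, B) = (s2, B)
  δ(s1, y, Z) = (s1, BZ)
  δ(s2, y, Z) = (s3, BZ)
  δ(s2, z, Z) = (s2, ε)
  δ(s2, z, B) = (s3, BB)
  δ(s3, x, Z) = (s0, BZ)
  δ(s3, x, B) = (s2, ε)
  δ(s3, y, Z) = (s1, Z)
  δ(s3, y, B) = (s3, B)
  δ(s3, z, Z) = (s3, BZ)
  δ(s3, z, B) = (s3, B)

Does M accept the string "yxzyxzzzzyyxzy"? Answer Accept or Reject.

Reject

(s0, yxzyxzzzzyyxzy, Z) ⊢ (s3, xzyxzzzzyyxzy, BBZ) ⊢ (s2, zyxzzzzyyxzy, BZ) ⊢ (s3, yxzzzzyyxzy, BBZ) ⊢ (s3, xzzzzyyxzy, BBZ) ⊢ (s2, zzzzyyxzy, BZ) ⊢ (s3, zzzyyxzy, BBZ) ⊢ (s3, zzyyxzy, BBZ) ⊢ (s3, zyyxzy, BBZ) ⊢ (s3, yyxzy, BBZ) ⊢ (s3, yxzy, BBZ) ⊢ (s3, xzy, BBZ) ⊢ (s2, zy, BZ) ⊢ (s3, y, BBZ) ⊢ (s3, ε, BBZ)
All input consumed; stack is BBZ, not empty, and no further ε-move applies.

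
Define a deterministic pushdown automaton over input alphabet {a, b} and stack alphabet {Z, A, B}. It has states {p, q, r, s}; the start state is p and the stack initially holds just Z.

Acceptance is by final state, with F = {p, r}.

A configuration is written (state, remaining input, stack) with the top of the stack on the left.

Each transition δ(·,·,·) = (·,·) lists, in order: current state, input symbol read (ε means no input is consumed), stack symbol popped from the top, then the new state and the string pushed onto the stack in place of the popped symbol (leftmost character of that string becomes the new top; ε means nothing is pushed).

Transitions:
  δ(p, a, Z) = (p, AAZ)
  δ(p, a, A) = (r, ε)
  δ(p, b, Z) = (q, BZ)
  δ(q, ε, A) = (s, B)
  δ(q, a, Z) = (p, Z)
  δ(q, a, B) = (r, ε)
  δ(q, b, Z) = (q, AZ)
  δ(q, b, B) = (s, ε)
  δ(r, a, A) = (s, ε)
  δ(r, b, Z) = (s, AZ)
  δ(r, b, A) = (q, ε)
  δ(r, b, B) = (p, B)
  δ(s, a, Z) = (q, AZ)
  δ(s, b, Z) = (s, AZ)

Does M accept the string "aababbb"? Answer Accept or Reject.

Reject

(p, aababbb, Z)
  read a, top Z: go to p, push AAZ → (p, ababbb, AAZ)
  read a, top A: go to r, push ε → (r, babbb, AZ)
  read b, top A: go to q, push ε → (q, abbb, Z)
  read a, top Z: go to p, push Z → (p, bbb, Z)
  read b, top Z: go to q, push BZ → (q, bb, BZ)
  read b, top B: go to s, push ε → (s, b, Z)
  read b, top Z: go to s, push AZ → (s, ε, AZ)
All input consumed; state s ∉ F and no further ε-move applies.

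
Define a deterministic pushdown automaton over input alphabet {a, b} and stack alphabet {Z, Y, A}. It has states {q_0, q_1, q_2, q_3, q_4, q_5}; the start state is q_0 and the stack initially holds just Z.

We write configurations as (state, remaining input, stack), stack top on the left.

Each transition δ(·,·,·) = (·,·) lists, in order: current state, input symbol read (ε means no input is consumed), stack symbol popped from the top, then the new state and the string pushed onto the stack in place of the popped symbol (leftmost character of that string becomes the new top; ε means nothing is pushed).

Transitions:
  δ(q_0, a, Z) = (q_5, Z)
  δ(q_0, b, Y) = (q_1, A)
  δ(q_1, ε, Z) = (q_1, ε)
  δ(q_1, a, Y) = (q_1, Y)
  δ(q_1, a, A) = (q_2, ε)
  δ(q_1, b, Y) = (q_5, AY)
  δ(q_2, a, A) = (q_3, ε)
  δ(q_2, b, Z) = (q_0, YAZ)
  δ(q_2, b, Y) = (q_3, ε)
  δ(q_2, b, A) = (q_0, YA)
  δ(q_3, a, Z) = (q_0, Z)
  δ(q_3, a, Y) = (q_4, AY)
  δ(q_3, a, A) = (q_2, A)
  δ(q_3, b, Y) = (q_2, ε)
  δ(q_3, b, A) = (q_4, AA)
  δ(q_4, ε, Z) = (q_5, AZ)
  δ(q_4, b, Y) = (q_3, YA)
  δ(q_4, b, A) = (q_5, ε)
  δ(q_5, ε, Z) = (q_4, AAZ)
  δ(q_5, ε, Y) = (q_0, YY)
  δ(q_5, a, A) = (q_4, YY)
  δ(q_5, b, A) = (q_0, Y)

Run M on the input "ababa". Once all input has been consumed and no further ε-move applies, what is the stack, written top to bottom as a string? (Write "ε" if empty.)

(q_0, ababa, Z) ⊢ (q_5, baba, Z) ⊢ (q_4, baba, AAZ) ⊢ (q_5, aba, AZ) ⊢ (q_4, ba, YYZ) ⊢ (q_3, a, YAYZ) ⊢ (q_4, ε, AYAYZ)
All input consumed in state q_4 with stack AYAYZ.

AYAYZ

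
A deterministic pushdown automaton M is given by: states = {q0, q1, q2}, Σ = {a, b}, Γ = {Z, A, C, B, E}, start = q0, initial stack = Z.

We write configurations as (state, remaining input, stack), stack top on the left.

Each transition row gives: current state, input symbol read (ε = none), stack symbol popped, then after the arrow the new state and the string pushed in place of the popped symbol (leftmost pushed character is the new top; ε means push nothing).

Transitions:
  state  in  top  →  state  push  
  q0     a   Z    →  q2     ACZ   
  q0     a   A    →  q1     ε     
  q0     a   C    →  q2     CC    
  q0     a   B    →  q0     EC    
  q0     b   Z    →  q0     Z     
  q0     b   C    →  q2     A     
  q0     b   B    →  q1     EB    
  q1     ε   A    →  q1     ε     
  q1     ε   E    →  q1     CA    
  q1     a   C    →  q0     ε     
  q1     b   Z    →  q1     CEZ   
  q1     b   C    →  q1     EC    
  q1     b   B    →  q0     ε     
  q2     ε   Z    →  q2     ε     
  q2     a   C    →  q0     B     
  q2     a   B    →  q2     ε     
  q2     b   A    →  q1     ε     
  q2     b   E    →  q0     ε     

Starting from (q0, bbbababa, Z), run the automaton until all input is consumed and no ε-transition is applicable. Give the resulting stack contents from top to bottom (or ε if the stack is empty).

ACZ

(q0, bbbababa, Z)
  read b, top Z: go to q0, push Z → (q0, bbababa, Z)
  read b, top Z: go to q0, push Z → (q0, bababa, Z)
  read b, top Z: go to q0, push Z → (q0, ababa, Z)
  read a, top Z: go to q2, push ACZ → (q2, baba, ACZ)
  read b, top A: go to q1, push ε → (q1, aba, CZ)
  read a, top C: go to q0, push ε → (q0, ba, Z)
  read b, top Z: go to q0, push Z → (q0, a, Z)
  read a, top Z: go to q2, push ACZ → (q2, ε, ACZ)
All input consumed in state q2 with stack ACZ.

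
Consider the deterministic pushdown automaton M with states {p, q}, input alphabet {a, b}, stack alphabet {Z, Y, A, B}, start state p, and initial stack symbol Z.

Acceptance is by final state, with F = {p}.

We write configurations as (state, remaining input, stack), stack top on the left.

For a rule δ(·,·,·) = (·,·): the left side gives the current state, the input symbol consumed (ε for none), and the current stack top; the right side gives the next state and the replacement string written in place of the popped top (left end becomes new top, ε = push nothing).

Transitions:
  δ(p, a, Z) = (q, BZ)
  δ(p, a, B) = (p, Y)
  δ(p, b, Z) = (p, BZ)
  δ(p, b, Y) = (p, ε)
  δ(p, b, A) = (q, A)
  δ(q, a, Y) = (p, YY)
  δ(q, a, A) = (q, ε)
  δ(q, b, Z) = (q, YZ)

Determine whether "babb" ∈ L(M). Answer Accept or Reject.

(p, babb, Z)
  read b, top Z: go to p, push BZ → (p, abb, BZ)
  read a, top B: go to p, push Y → (p, bb, YZ)
  read b, top Y: go to p, push ε → (p, b, Z)
  read b, top Z: go to p, push BZ → (p, ε, BZ)
All input consumed; state p ∈ F.

Accept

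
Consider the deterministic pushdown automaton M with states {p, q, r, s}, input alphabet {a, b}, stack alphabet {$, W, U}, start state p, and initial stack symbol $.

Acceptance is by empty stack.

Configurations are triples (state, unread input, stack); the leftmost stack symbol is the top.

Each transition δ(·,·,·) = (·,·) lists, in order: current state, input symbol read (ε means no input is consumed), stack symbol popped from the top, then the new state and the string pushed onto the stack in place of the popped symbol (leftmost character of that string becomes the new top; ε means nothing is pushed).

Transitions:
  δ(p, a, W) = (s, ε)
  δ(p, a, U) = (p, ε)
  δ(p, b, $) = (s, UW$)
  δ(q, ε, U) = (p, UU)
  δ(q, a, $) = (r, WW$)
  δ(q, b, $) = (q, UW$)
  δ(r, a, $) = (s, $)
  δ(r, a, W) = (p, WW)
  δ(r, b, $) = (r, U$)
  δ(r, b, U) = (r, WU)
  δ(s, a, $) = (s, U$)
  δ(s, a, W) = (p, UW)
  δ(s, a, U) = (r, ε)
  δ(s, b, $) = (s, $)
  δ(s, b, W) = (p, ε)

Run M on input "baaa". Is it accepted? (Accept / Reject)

(p, baaa, $)
  read b, top $: go to s, push UW$ → (s, aaa, UW$)
  read a, top U: go to r, push ε → (r, aa, W$)
  read a, top W: go to p, push WW → (p, a, WW$)
  read a, top W: go to s, push ε → (s, ε, W$)
All input consumed; stack is W$, not empty, and no further ε-move applies.

Reject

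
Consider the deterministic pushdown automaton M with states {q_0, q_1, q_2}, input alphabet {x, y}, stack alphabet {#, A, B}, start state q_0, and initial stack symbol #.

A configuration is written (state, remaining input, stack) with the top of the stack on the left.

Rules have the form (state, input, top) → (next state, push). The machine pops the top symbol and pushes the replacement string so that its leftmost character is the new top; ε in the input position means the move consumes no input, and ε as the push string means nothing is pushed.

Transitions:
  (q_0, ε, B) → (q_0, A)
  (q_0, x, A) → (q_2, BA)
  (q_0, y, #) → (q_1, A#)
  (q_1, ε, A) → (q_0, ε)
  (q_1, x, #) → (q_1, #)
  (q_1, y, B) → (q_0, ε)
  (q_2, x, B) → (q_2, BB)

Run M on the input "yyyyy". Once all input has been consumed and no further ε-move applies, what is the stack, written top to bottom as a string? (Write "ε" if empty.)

#

(q_0, yyyyy, #)
  read y, top #: go to q_1, push A# → (q_1, yyyy, A#)
  ε-move, top A: go to q_0, push ε → (q_0, yyyy, #)
  read y, top #: go to q_1, push A# → (q_1, yyy, A#)
  ε-move, top A: go to q_0, push ε → (q_0, yyy, #)
  read y, top #: go to q_1, push A# → (q_1, yy, A#)
  ε-move, top A: go to q_0, push ε → (q_0, yy, #)
  read y, top #: go to q_1, push A# → (q_1, y, A#)
  ε-move, top A: go to q_0, push ε → (q_0, y, #)
  read y, top #: go to q_1, push A# → (q_1, ε, A#)
  ε-move, top A: go to q_0, push ε → (q_0, ε, #)
All input consumed in state q_0 with stack #.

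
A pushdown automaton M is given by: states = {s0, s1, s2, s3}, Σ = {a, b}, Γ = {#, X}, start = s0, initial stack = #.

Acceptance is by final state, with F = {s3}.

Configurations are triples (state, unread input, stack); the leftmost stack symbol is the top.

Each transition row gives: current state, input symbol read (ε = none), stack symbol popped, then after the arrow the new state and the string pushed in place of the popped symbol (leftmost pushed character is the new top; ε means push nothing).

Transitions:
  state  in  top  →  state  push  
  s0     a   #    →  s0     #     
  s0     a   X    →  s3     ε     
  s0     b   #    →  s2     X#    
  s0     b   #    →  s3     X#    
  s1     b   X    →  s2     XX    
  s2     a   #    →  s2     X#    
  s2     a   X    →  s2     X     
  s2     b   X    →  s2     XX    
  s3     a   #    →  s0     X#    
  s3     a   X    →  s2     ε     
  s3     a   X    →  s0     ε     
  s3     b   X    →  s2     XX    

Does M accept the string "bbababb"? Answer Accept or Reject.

Reject

No computation consumes all input and reaches a final state.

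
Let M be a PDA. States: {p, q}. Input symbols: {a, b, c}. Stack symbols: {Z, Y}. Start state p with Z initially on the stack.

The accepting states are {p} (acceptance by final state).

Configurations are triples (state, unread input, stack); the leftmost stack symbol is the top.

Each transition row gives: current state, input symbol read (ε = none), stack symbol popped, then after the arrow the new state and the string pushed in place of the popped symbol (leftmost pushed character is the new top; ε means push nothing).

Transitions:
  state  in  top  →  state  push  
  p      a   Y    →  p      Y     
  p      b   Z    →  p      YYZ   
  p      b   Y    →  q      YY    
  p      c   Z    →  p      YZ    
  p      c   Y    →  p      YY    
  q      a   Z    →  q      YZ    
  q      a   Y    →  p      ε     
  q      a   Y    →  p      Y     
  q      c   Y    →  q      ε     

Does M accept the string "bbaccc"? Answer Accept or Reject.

One accepting computation: (p, bbaccc, Z) ⊢ (p, baccc, YYZ) ⊢ (q, accc, YYYZ) ⊢ (p, ccc, YYZ) ⊢ (p, cc, YYYZ) ⊢ (p, c, YYYYZ) ⊢ (p, ε, YYYYYZ)
All input consumed and state p ∈ F.

Accept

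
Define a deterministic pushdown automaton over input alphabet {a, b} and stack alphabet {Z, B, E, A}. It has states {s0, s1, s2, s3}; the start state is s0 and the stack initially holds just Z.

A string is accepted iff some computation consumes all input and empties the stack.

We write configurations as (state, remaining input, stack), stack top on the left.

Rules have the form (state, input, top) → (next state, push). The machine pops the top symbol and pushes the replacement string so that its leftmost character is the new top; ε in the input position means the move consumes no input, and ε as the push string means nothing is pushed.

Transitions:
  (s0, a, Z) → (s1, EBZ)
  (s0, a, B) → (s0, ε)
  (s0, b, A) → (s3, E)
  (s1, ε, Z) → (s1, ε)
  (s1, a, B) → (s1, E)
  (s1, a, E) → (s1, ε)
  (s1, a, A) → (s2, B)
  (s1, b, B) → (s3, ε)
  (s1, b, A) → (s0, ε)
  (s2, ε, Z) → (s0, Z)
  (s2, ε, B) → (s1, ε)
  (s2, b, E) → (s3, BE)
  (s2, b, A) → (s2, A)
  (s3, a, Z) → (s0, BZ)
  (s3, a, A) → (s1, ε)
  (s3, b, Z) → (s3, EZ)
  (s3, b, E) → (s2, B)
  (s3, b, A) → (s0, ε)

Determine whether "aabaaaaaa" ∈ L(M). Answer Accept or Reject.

Accept

(s0, aabaaaaaa, Z)
  read a, top Z: go to s1, push EBZ → (s1, abaaaaaa, EBZ)
  read a, top E: go to s1, push ε → (s1, baaaaaa, BZ)
  read b, top B: go to s3, push ε → (s3, aaaaaa, Z)
  read a, top Z: go to s0, push BZ → (s0, aaaaa, BZ)
  read a, top B: go to s0, push ε → (s0, aaaa, Z)
  read a, top Z: go to s1, push EBZ → (s1, aaa, EBZ)
  read a, top E: go to s1, push ε → (s1, aa, BZ)
  read a, top B: go to s1, push E → (s1, a, EZ)
  read a, top E: go to s1, push ε → (s1, ε, Z)
  ε-move, top Z: go to s1, push ε → (s1, ε, ε)
All input consumed and the stack is empty.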